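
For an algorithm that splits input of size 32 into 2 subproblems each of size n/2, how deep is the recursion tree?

For divide and conquer with division factor 2:

Problem sizes at each level:
Level 0: 32
Level 1: 16
Level 2: 8
Level 3: 4
Level 4: 2
Level 5: 1

The root is level 0 and the size-1 base case is level 5 (the tree spans levels 0 through 5, i.e. 6 levels counting the root), so the depth is the number of divisions: log_2(32) = 5

The recursion tree depth is log_2(32) = 5. At each level, the problem size is divided by 2, so it takes 5 divisions to reduce to a base case of size 1. The algorithm makes 2 recursive calls at each level.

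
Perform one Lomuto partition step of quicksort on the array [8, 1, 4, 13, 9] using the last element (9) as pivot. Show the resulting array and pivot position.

Lomuto partition with pivot = 9:

Initial array: [8, 1, 4, 13, 9]

arr[0]=8 <= 9: swap with position 0, array becomes [8, 1, 4, 13, 9]
arr[1]=1 <= 9: swap with position 1, array becomes [8, 1, 4, 13, 9]
arr[2]=4 <= 9: swap with position 2, array becomes [8, 1, 4, 13, 9]
arr[3]=13 > 9: no swap

Place pivot at position 3: [8, 1, 4, 9, 13]
Pivot position: 3

After partitioning with pivot 9, the array becomes [8, 1, 4, 9, 13]. The pivot is placed at index 3. All elements to the left of the pivot are <= 9, and all elements to the right are > 9.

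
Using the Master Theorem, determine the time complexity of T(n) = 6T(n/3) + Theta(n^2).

Master Theorem for T(n) = 6T(n/3) + O(n^2):

a = 6, b = 3, c = 2
log_b(a) = log_3(6) = 1.6309

Case 3: c = 2 > log_3(6) = 1.6309
T(n) = O(n^2) = O(n^2)

For T(n) = 6T(n/3) + O(n^2): log_3(6) = 1.6309. This is Case 3 of the Master Theorem (c > log_b(a), work dominated by root), giving O(n^2).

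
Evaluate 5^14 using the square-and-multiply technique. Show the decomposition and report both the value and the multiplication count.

Computing 5^14 by squaring (build up from 5^1; each line after the first costs one multiplication):

5^1 = 5
5^2 = (5^1)^2 = 5^2 = 25
5^3 = 5 * 5^2 = 5 * 25 = 125
5^6 = (5^3)^2 = 125^2 = 15625
5^7 = 5 * 5^6 = 5 * 15625 = 78125
5^14 = (5^7)^2 = 78125^2 = 6103515625

Result: 6103515625
Multiplications needed: 5 (5 lines after 5^1)

5^14 = 6103515625. Using exponentiation by squaring, this requires 5 multiplications. The key idea: if the exponent is even, square the half-power; if odd, multiply by the base once.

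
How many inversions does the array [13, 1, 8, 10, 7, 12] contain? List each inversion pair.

Finding inversions in [13, 1, 8, 10, 7, 12]:

(0, 1): arr[0]=13 > arr[1]=1
(0, 2): arr[0]=13 > arr[2]=8
(0, 3): arr[0]=13 > arr[3]=10
(0, 4): arr[0]=13 > arr[4]=7
(0, 5): arr[0]=13 > arr[5]=12
(2, 4): arr[2]=8 > arr[4]=7
(3, 4): arr[3]=10 > arr[4]=7

Total inversions: 7

The array has 7 inversion(s): (0,1), (0,2), (0,3), (0,4), (0,5), (2,4), (3,4). Each pair (i,j) satisfies i < j and arr[i] > arr[j].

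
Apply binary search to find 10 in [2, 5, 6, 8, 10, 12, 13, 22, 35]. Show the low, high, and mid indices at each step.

Binary search for 10 in [2, 5, 6, 8, 10, 12, 13, 22, 35]:

lo=0, hi=8, mid=4, arr[mid]=10 -> Found target at index 4!

Binary search finds 10 at index 4 after 1 comparisons. The search repeatedly halves the search space by comparing with the middle element.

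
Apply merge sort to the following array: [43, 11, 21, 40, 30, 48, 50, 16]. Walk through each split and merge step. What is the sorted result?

Merge sort trace:

Split: [43, 11, 21, 40, 30, 48, 50, 16] -> [43, 11, 21, 40] and [30, 48, 50, 16]
  Split: [43, 11, 21, 40] -> [43, 11] and [21, 40]
    Split: [43, 11] -> [43] and [11]
    Merge: [43] + [11] -> [11, 43]
    Split: [21, 40] -> [21] and [40]
    Merge: [21] + [40] -> [21, 40]
  Merge: [11, 43] + [21, 40] -> [11, 21, 40, 43]
  Split: [30, 48, 50, 16] -> [30, 48] and [50, 16]
    Split: [30, 48] -> [30] and [48]
    Merge: [30] + [48] -> [30, 48]
    Split: [50, 16] -> [50] and [16]
    Merge: [50] + [16] -> [16, 50]
  Merge: [30, 48] + [16, 50] -> [16, 30, 48, 50]
Merge: [11, 21, 40, 43] + [16, 30, 48, 50] -> [11, 16, 21, 30, 40, 43, 48, 50]

Final sorted array: [11, 16, 21, 30, 40, 43, 48, 50]

The merge sort proceeds by recursively splitting the array and merging sorted halves.
After all merges, the sorted array is [11, 16, 21, 30, 40, 43, 48, 50].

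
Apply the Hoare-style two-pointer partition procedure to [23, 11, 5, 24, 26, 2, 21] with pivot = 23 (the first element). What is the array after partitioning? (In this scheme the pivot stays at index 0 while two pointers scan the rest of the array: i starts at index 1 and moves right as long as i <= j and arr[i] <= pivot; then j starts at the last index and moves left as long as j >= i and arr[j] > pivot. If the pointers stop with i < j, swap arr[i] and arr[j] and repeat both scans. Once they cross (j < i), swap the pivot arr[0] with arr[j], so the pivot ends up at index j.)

Hoare-style two-pointer partition with pivot = 23:

Initial array: [23, 11, 5, 24, 26, 2, 21]

Pointers start at i = 1, j = 6.
i stops at index 3 (arr[3]=24 > 23), j stops at index 6 (arr[6]=21 <= 23): swap arr[3] and arr[6], array becomes [23, 11, 5, 21, 26, 2, 24]
i stops at index 4 (arr[4]=26 > 23), j stops at index 5 (arr[5]=2 <= 23): swap arr[4] and arr[5], array becomes [23, 11, 5, 21, 2, 26, 24]
i ends at 5, j ends at 4: the pointers have crossed (j < i), so scanning stops.

Swap pivot arr[0] with arr[4] to place pivot at position 4: [2, 11, 5, 21, 23, 26, 24]
Pivot position: 4

After partitioning with pivot 23, the array becomes [2, 11, 5, 21, 23, 26, 24]. The pivot is placed at index 4. All elements to the left of the pivot are <= 23, and all elements to the right are > 23.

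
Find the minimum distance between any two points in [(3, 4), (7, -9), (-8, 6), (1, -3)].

Computing all pairwise distances among 4 points:

d((3, 4), (7, -9)) = 13.6015
d((3, 4), (-8, 6)) = 11.1803
d((3, 4), (1, -3)) = 7.2801 <-- minimum
d((7, -9), (-8, 6)) = 21.2132
d((7, -9), (1, -3)) = 8.4853
d((-8, 6), (1, -3)) = 12.7279

Closest pair: (3, 4) and (1, -3) with distance 7.2801

The closest pair is (3, 4) and (1, -3) with Euclidean distance 7.2801. For 4 points, brute-force pairwise comparison is shown above. For large n, the divide-and-conquer algorithm (sort by x, recurse on halves, check the dividing strip) achieves O(n log n).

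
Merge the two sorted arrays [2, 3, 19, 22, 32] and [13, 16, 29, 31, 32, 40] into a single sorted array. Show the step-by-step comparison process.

Merging process:

Compare 2 vs 13: take 2 from left. Merged: [2]
Compare 3 vs 13: take 3 from left. Merged: [2, 3]
Compare 19 vs 13: take 13 from right. Merged: [2, 3, 13]
Compare 19 vs 16: take 16 from right. Merged: [2, 3, 13, 16]
Compare 19 vs 29: take 19 from left. Merged: [2, 3, 13, 16, 19]
Compare 22 vs 29: take 22 from left. Merged: [2, 3, 13, 16, 19, 22]
Compare 32 vs 29: take 29 from right. Merged: [2, 3, 13, 16, 19, 22, 29]
Compare 32 vs 31: take 31 from right. Merged: [2, 3, 13, 16, 19, 22, 29, 31]
Compare 32 vs 32: take 32 from left. Merged: [2, 3, 13, 16, 19, 22, 29, 31, 32]
Append remaining from right: [32, 40]. Merged: [2, 3, 13, 16, 19, 22, 29, 31, 32, 32, 40]

Final merged array: [2, 3, 13, 16, 19, 22, 29, 31, 32, 32, 40]
Total comparisons: 9

The merged array is [2, 3, 13, 16, 19, 22, 29, 31, 32, 32, 40], requiring 9 comparisons. The merge step runs in O(n) time where n is the total number of elements.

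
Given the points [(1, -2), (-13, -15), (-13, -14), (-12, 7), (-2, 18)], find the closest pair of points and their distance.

Computing all pairwise distances among 5 points:

d((1, -2), (-13, -15)) = 19.105
d((1, -2), (-13, -14)) = 18.4391
d((1, -2), (-12, 7)) = 15.8114
d((1, -2), (-2, 18)) = 20.2237
d((-13, -15), (-13, -14)) = 1.0 <-- minimum
d((-13, -15), (-12, 7)) = 22.0227
d((-13, -15), (-2, 18)) = 34.7851
d((-13, -14), (-12, 7)) = 21.0238
d((-13, -14), (-2, 18)) = 33.8378
d((-12, 7), (-2, 18)) = 14.8661

Closest pair: (-13, -15) and (-13, -14) with distance 1.0

The closest pair is (-13, -15) and (-13, -14) with Euclidean distance 1.0. For 5 points, brute-force pairwise comparison is shown above. For large n, the divide-and-conquer algorithm (sort by x, recurse on halves, check the dividing strip) achieves O(n log n).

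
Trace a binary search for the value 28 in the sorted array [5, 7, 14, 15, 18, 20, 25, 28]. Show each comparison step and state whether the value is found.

Binary search for 28 in [5, 7, 14, 15, 18, 20, 25, 28]:

lo=0, hi=7, mid=3, arr[mid]=15 -> 15 < 28, search right half
lo=4, hi=7, mid=5, arr[mid]=20 -> 20 < 28, search right half
lo=6, hi=7, mid=6, arr[mid]=25 -> 25 < 28, search right half
lo=7, hi=7, mid=7, arr[mid]=28 -> Found target at index 7!

Binary search finds 28 at index 7 after 4 comparisons. The search repeatedly halves the search space by comparing with the middle element.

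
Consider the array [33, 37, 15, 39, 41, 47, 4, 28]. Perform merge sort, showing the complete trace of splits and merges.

Merge sort trace:

Split: [33, 37, 15, 39, 41, 47, 4, 28] -> [33, 37, 15, 39] and [41, 47, 4, 28]
  Split: [33, 37, 15, 39] -> [33, 37] and [15, 39]
    Split: [33, 37] -> [33] and [37]
    Merge: [33] + [37] -> [33, 37]
    Split: [15, 39] -> [15] and [39]
    Merge: [15] + [39] -> [15, 39]
  Merge: [33, 37] + [15, 39] -> [15, 33, 37, 39]
  Split: [41, 47, 4, 28] -> [41, 47] and [4, 28]
    Split: [41, 47] -> [41] and [47]
    Merge: [41] + [47] -> [41, 47]
    Split: [4, 28] -> [4] and [28]
    Merge: [4] + [28] -> [4, 28]
  Merge: [41, 47] + [4, 28] -> [4, 28, 41, 47]
Merge: [15, 33, 37, 39] + [4, 28, 41, 47] -> [4, 15, 28, 33, 37, 39, 41, 47]

Final sorted array: [4, 15, 28, 33, 37, 39, 41, 47]

The merge sort proceeds by recursively splitting the array and merging sorted halves.
After all merges, the sorted array is [4, 15, 28, 33, 37, 39, 41, 47].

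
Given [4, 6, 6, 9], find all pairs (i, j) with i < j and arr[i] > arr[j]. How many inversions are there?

Finding inversions in [4, 6, 6, 9]:


Total inversions: 0

The array has 0 inversions. It is already sorted.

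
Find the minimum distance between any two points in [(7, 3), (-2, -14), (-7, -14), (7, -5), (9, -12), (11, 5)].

Computing all pairwise distances among 6 points:

d((7, 3), (-2, -14)) = 19.2354
d((7, 3), (-7, -14)) = 22.0227
d((7, 3), (7, -5)) = 8.0
d((7, 3), (9, -12)) = 15.1327
d((7, 3), (11, 5)) = 4.4721 <-- minimum
d((-2, -14), (-7, -14)) = 5.0
d((-2, -14), (7, -5)) = 12.7279
d((-2, -14), (9, -12)) = 11.1803
d((-2, -14), (11, 5)) = 23.0217
d((-7, -14), (7, -5)) = 16.6433
d((-7, -14), (9, -12)) = 16.1245
d((-7, -14), (11, 5)) = 26.1725
d((7, -5), (9, -12)) = 7.2801
d((7, -5), (11, 5)) = 10.7703
d((9, -12), (11, 5)) = 17.1172

Closest pair: (7, 3) and (11, 5) with distance 4.4721

The closest pair is (7, 3) and (11, 5) with Euclidean distance 4.4721. For 6 points, brute-force pairwise comparison is shown above. For large n, the divide-and-conquer algorithm (sort by x, recurse on halves, check the dividing strip) achieves O(n log n).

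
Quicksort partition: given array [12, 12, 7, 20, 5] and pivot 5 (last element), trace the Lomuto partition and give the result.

Lomuto partition with pivot = 5:

Initial array: [12, 12, 7, 20, 5]

arr[0]=12 > 5: no swap
arr[1]=12 > 5: no swap
arr[2]=7 > 5: no swap
arr[3]=20 > 5: no swap

Place pivot at position 0: [5, 12, 7, 20, 12]
Pivot position: 0

After partitioning with pivot 5, the array becomes [5, 12, 7, 20, 12]. The pivot is placed at index 0. All elements to the left of the pivot are <= 5, and all elements to the right are > 5.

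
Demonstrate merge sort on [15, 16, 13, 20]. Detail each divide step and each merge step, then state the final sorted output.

Merge sort trace:

Split: [15, 16, 13, 20] -> [15, 16] and [13, 20]
  Split: [15, 16] -> [15] and [16]
  Merge: [15] + [16] -> [15, 16]
  Split: [13, 20] -> [13] and [20]
  Merge: [13] + [20] -> [13, 20]
Merge: [15, 16] + [13, 20] -> [13, 15, 16, 20]

Final sorted array: [13, 15, 16, 20]

The merge sort proceeds by recursively splitting the array and merging sorted halves.
After all merges, the sorted array is [13, 15, 16, 20].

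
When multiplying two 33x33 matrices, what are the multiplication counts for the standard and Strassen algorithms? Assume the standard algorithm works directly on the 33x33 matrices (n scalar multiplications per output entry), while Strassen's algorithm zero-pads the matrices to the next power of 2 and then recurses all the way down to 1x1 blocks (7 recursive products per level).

Matrix multiplication for 33x33 matrices:

Strassen's algorithm requires power-of-2 dimensions. Pad 33x33 to 64x64 (next power of 2).

Standard algorithm: 33^3 = 35937 multiplications
Strassen's algorithm: 7^(log2(64)) = 7^6 = 117649 multiplications
Difference: 35937 - 117649 = -81712 (Strassen uses MORE here due to padding overhead — for small or just-over-power-of-2 n, padding can outweigh the per-level savings)

Standard: 35937 multiplications (33^3). Strassen: 117649 multiplications (7^6, after padding to 64x64). Strassen reduces 8 recursive multiplications to 7 at each level.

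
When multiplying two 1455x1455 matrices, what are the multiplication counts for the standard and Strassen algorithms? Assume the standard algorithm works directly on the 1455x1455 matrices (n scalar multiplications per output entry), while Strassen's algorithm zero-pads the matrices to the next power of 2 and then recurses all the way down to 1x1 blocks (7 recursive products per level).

Matrix multiplication for 1455x1455 matrices:

Strassen's algorithm requires power-of-2 dimensions. Pad 1455x1455 to 2048x2048 (next power of 2).

Standard algorithm: 1455^3 = 3080271375 multiplications
Strassen's algorithm: 7^(log2(2048)) = 7^11 = 1977326743 multiplications
Savings: 3080271375 - 1977326743 = 1102944632 multiplications

Standard: 3080271375 multiplications (1455^3). Strassen: 1977326743 multiplications (7^11, after padding to 2048x2048). Strassen reduces 8 recursive multiplications to 7 at each level.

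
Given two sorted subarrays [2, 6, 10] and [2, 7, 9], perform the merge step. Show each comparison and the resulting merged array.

Merging process:

Compare 2 vs 2: take 2 from left. Merged: [2]
Compare 6 vs 2: take 2 from right. Merged: [2, 2]
Compare 6 vs 7: take 6 from left. Merged: [2, 2, 6]
Compare 10 vs 7: take 7 from right. Merged: [2, 2, 6, 7]
Compare 10 vs 9: take 9 from right. Merged: [2, 2, 6, 7, 9]
Append remaining from left: [10]. Merged: [2, 2, 6, 7, 9, 10]

Final merged array: [2, 2, 6, 7, 9, 10]
Total comparisons: 5

The merged array is [2, 2, 6, 7, 9, 10], requiring 5 comparisons. The merge step runs in O(n) time where n is the total number of elements.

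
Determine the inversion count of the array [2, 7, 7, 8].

Finding inversions in [2, 7, 7, 8]:


Total inversions: 0

The array has 0 inversions. It is already sorted.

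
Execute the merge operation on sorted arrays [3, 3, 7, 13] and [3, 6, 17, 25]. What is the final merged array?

Merging process:

Compare 3 vs 3: take 3 from left. Merged: [3]
Compare 3 vs 3: take 3 from left. Merged: [3, 3]
Compare 7 vs 3: take 3 from right. Merged: [3, 3, 3]
Compare 7 vs 6: take 6 from right. Merged: [3, 3, 3, 6]
Compare 7 vs 17: take 7 from left. Merged: [3, 3, 3, 6, 7]
Compare 13 vs 17: take 13 from left. Merged: [3, 3, 3, 6, 7, 13]
Append remaining from right: [17, 25]. Merged: [3, 3, 3, 6, 7, 13, 17, 25]

Final merged array: [3, 3, 3, 6, 7, 13, 17, 25]
Total comparisons: 6

The merged array is [3, 3, 3, 6, 7, 13, 17, 25], requiring 6 comparisons. The merge step runs in O(n) time where n is the total number of elements.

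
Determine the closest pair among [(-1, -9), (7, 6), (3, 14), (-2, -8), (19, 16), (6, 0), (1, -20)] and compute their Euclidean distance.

Computing all pairwise distances among 7 points:

d((-1, -9), (7, 6)) = 17.0
d((-1, -9), (3, 14)) = 23.3452
d((-1, -9), (-2, -8)) = 1.4142 <-- minimum
d((-1, -9), (19, 16)) = 32.0156
d((-1, -9), (6, 0)) = 11.4018
d((-1, -9), (1, -20)) = 11.1803
d((7, 6), (3, 14)) = 8.9443
d((7, 6), (-2, -8)) = 16.6433
d((7, 6), (19, 16)) = 15.6205
d((7, 6), (6, 0)) = 6.0828
d((7, 6), (1, -20)) = 26.6833
d((3, 14), (-2, -8)) = 22.561
d((3, 14), (19, 16)) = 16.1245
d((3, 14), (6, 0)) = 14.3178
d((3, 14), (1, -20)) = 34.0588
d((-2, -8), (19, 16)) = 31.8904
d((-2, -8), (6, 0)) = 11.3137
d((-2, -8), (1, -20)) = 12.3693
d((19, 16), (6, 0)) = 20.6155
d((19, 16), (1, -20)) = 40.2492
d((6, 0), (1, -20)) = 20.6155

Closest pair: (-1, -9) and (-2, -8) with distance 1.4142

The closest pair is (-1, -9) and (-2, -8) with Euclidean distance 1.4142. For 7 points, brute-force pairwise comparison is shown above. For large n, the divide-and-conquer algorithm (sort by x, recurse on halves, check the dividing strip) achieves O(n log n).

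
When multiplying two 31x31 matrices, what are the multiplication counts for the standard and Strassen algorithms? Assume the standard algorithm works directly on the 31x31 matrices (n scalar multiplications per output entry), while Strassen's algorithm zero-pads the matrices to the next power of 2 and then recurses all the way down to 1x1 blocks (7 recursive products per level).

Matrix multiplication for 31x31 matrices:

Strassen's algorithm requires power-of-2 dimensions. Pad 31x31 to 32x32 (next power of 2).

Standard algorithm: 31^3 = 29791 multiplications
Strassen's algorithm: 7^(log2(32)) = 7^5 = 16807 multiplications
Savings: 29791 - 16807 = 12984 multiplications

Standard: 29791 multiplications (31^3). Strassen: 16807 multiplications (7^5, after padding to 32x32). Strassen reduces 8 recursive multiplications to 7 at each level.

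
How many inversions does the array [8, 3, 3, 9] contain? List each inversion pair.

Finding inversions in [8, 3, 3, 9]:

(0, 1): arr[0]=8 > arr[1]=3
(0, 2): arr[0]=8 > arr[2]=3

Total inversions: 2

The array has 2 inversion(s): (0,1), (0,2). Each pair (i,j) satisfies i < j and arr[i] > arr[j].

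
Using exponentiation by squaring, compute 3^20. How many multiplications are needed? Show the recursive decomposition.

Computing 3^20 by squaring (build up from 3^1; each line after the first costs one multiplication):

3^1 = 3
3^2 = (3^1)^2 = 3^2 = 9
3^4 = (3^2)^2 = 9^2 = 81
3^5 = 3 * 3^4 = 3 * 81 = 243
3^10 = (3^5)^2 = 243^2 = 59049
3^20 = (3^10)^2 = 59049^2 = 3486784401

Result: 3486784401
Multiplications needed: 5 (5 lines after 3^1)

3^20 = 3486784401. Using exponentiation by squaring, this requires 5 multiplications. The key idea: if the exponent is even, square the half-power; if odd, multiply by the base once.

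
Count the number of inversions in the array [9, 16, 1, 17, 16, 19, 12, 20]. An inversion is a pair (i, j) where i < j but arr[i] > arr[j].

Finding inversions in [9, 16, 1, 17, 16, 19, 12, 20]:

(0, 2): arr[0]=9 > arr[2]=1
(1, 2): arr[1]=16 > arr[2]=1
(1, 6): arr[1]=16 > arr[6]=12
(3, 4): arr[3]=17 > arr[4]=16
(3, 6): arr[3]=17 > arr[6]=12
(4, 6): arr[4]=16 > arr[6]=12
(5, 6): arr[5]=19 > arr[6]=12

Total inversions: 7

The array has 7 inversion(s): (0,2), (1,2), (1,6), (3,4), (3,6), (4,6), (5,6). Each pair (i,j) satisfies i < j and arr[i] > arr[j].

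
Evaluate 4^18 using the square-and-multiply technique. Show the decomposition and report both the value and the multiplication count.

Computing 4^18 by squaring (build up from 4^1; each line after the first costs one multiplication):

4^1 = 4
4^2 = (4^1)^2 = 4^2 = 16
4^4 = (4^2)^2 = 16^2 = 256
4^8 = (4^4)^2 = 256^2 = 65536
4^9 = 4 * 4^8 = 4 * 65536 = 262144
4^18 = (4^9)^2 = 262144^2 = 68719476736

Result: 68719476736
Multiplications needed: 5 (5 lines after 4^1)

4^18 = 68719476736. Using exponentiation by squaring, this requires 5 multiplications. The key idea: if the exponent is even, square the half-power; if odd, multiply by the base once.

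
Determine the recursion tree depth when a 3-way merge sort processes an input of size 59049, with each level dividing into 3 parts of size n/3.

For divide and conquer with division factor 3:

Problem sizes at each level:
Level 0: 59049
Level 1: 19683
Level 2: 6561
Level 3: 2187
Level 4: 729
Level 5: 243
Level 6: 81
Level 7: 27
Level 8: 9
Level 9: 3
Level 10: 1

The root is level 0 and the size-1 base case is level 10 (the tree spans levels 0 through 10, i.e. 11 levels counting the root), so the depth is the number of divisions: log_3(59049) = 10

The recursion tree depth is log_3(59049) = 10. At each level, the problem size is divided by 3, so it takes 10 divisions to reduce to a base case of size 1. The algorithm makes 3 recursive calls at each level.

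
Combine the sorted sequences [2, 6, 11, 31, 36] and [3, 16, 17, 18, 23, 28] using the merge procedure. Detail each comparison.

Merging process:

Compare 2 vs 3: take 2 from left. Merged: [2]
Compare 6 vs 3: take 3 from right. Merged: [2, 3]
Compare 6 vs 16: take 6 from left. Merged: [2, 3, 6]
Compare 11 vs 16: take 11 from left. Merged: [2, 3, 6, 11]
Compare 31 vs 16: take 16 from right. Merged: [2, 3, 6, 11, 16]
Compare 31 vs 17: take 17 from right. Merged: [2, 3, 6, 11, 16, 17]
Compare 31 vs 18: take 18 from right. Merged: [2, 3, 6, 11, 16, 17, 18]
Compare 31 vs 23: take 23 from right. Merged: [2, 3, 6, 11, 16, 17, 18, 23]
Compare 31 vs 28: take 28 from right. Merged: [2, 3, 6, 11, 16, 17, 18, 23, 28]
Append remaining from left: [31, 36]. Merged: [2, 3, 6, 11, 16, 17, 18, 23, 28, 31, 36]

Final merged array: [2, 3, 6, 11, 16, 17, 18, 23, 28, 31, 36]
Total comparisons: 9

The merged array is [2, 3, 6, 11, 16, 17, 18, 23, 28, 31, 36], requiring 9 comparisons. The merge step runs in O(n) time where n is the total number of elements.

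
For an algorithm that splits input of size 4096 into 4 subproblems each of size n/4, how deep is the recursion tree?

For divide and conquer with division factor 4:

Problem sizes at each level:
Level 0: 4096
Level 1: 1024
Level 2: 256
Level 3: 64
Level 4: 16
Level 5: 4
Level 6: 1

The root is level 0 and the size-1 base case is level 6 (the tree spans levels 0 through 6, i.e. 7 levels counting the root), so the depth is the number of divisions: log_4(4096) = 6

The recursion tree depth is log_4(4096) = 6. At each level, the problem size is divided by 4, so it takes 6 divisions to reduce to a base case of size 1. The algorithm makes 4 recursive calls at each level.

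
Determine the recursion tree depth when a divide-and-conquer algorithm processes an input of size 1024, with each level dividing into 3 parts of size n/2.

For divide and conquer with division factor 2:

Problem sizes at each level:
Level 0: 1024
Level 1: 512
Level 2: 256
Level 3: 128
Level 4: 64
Level 5: 32
Level 6: 16
Level 7: 8
Level 8: 4
Level 9: 2
Level 10: 1

The root is level 0 and the size-1 base case is level 10 (the tree spans levels 0 through 10, i.e. 11 levels counting the root), so the depth is the number of divisions: log_2(1024) = 10

The recursion tree depth is log_2(1024) = 10. At each level, the problem size is divided by 2, so it takes 10 divisions to reduce to a base case of size 1. The algorithm makes 3 recursive calls at each level.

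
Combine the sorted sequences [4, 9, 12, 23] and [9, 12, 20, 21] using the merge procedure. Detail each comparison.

Merging process:

Compare 4 vs 9: take 4 from left. Merged: [4]
Compare 9 vs 9: take 9 from left. Merged: [4, 9]
Compare 12 vs 9: take 9 from right. Merged: [4, 9, 9]
Compare 12 vs 12: take 12 from left. Merged: [4, 9, 9, 12]
Compare 23 vs 12: take 12 from right. Merged: [4, 9, 9, 12, 12]
Compare 23 vs 20: take 20 from right. Merged: [4, 9, 9, 12, 12, 20]
Compare 23 vs 21: take 21 from right. Merged: [4, 9, 9, 12, 12, 20, 21]
Append remaining from left: [23]. Merged: [4, 9, 9, 12, 12, 20, 21, 23]

Final merged array: [4, 9, 9, 12, 12, 20, 21, 23]
Total comparisons: 7

The merged array is [4, 9, 9, 12, 12, 20, 21, 23], requiring 7 comparisons. The merge step runs in O(n) time where n is the total number of elements.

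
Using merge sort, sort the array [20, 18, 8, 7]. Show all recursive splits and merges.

Merge sort trace:

Split: [20, 18, 8, 7] -> [20, 18] and [8, 7]
  Split: [20, 18] -> [20] and [18]
  Merge: [20] + [18] -> [18, 20]
  Split: [8, 7] -> [8] and [7]
  Merge: [8] + [7] -> [7, 8]
Merge: [18, 20] + [7, 8] -> [7, 8, 18, 20]

Final sorted array: [7, 8, 18, 20]

The merge sort proceeds by recursively splitting the array and merging sorted halves.
After all merges, the sorted array is [7, 8, 18, 20].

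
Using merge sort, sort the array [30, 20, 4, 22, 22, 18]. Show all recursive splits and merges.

Merge sort trace:

Split: [30, 20, 4, 22, 22, 18] -> [30, 20, 4] and [22, 22, 18]
  Split: [30, 20, 4] -> [30] and [20, 4]
    Split: [20, 4] -> [20] and [4]
    Merge: [20] + [4] -> [4, 20]
  Merge: [30] + [4, 20] -> [4, 20, 30]
  Split: [22, 22, 18] -> [22] and [22, 18]
    Split: [22, 18] -> [22] and [18]
    Merge: [22] + [18] -> [18, 22]
  Merge: [22] + [18, 22] -> [18, 22, 22]
Merge: [4, 20, 30] + [18, 22, 22] -> [4, 18, 20, 22, 22, 30]

Final sorted array: [4, 18, 20, 22, 22, 30]

The merge sort proceeds by recursively splitting the array and merging sorted halves.
After all merges, the sorted array is [4, 18, 20, 22, 22, 30].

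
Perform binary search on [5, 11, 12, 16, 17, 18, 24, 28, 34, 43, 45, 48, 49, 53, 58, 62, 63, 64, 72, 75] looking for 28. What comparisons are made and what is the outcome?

Binary search for 28 in [5, 11, 12, 16, 17, 18, 24, 28, 34, 43, 45, 48, 49, 53, 58, 62, 63, 64, 72, 75]:

lo=0, hi=19, mid=9, arr[mid]=43 -> 43 > 28, search left half
lo=0, hi=8, mid=4, arr[mid]=17 -> 17 < 28, search right half
lo=5, hi=8, mid=6, arr[mid]=24 -> 24 < 28, search right half
lo=7, hi=8, mid=7, arr[mid]=28 -> Found target at index 7!

Binary search finds 28 at index 7 after 4 comparisons. The search repeatedly halves the search space by comparing with the middle element.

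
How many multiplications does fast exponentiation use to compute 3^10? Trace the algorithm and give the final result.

Computing 3^10 by squaring (build up from 3^1; each line after the first costs one multiplication):

3^1 = 3
3^2 = (3^1)^2 = 3^2 = 9
3^4 = (3^2)^2 = 9^2 = 81
3^5 = 3 * 3^4 = 3 * 81 = 243
3^10 = (3^5)^2 = 243^2 = 59049

Result: 59049
Multiplications needed: 4 (4 lines after 3^1)

3^10 = 59049. Using exponentiation by squaring, this requires 4 multiplications. The key idea: if the exponent is even, square the half-power; if odd, multiply by the base once.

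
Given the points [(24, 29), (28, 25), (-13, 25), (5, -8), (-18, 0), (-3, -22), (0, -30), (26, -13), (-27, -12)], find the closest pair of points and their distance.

Computing all pairwise distances among 9 points:

d((24, 29), (28, 25)) = 5.6569 <-- minimum
d((24, 29), (-13, 25)) = 37.2156
d((24, 29), (5, -8)) = 41.5933
d((24, 29), (-18, 0)) = 51.0392
d((24, 29), (-3, -22)) = 57.7062
d((24, 29), (0, -30)) = 63.6946
d((24, 29), (26, -13)) = 42.0476
d((24, 29), (-27, -12)) = 65.437
d((28, 25), (-13, 25)) = 41.0
d((28, 25), (5, -8)) = 40.2244
d((28, 25), (-18, 0)) = 52.3546
d((28, 25), (-3, -22)) = 56.3028
d((28, 25), (0, -30)) = 61.7171
d((28, 25), (26, -13)) = 38.0526
d((28, 25), (-27, -12)) = 66.2873
d((-13, 25), (5, -8)) = 37.5899
d((-13, 25), (-18, 0)) = 25.4951
d((-13, 25), (-3, -22)) = 48.0521
d((-13, 25), (0, -30)) = 56.5155
d((-13, 25), (26, -13)) = 54.4518
d((-13, 25), (-27, -12)) = 39.5601
d((5, -8), (-18, 0)) = 24.3516
d((5, -8), (-3, -22)) = 16.1245
d((5, -8), (0, -30)) = 22.561
d((5, -8), (26, -13)) = 21.587
d((5, -8), (-27, -12)) = 32.249
d((-18, 0), (-3, -22)) = 26.6271
d((-18, 0), (0, -30)) = 34.9857
d((-18, 0), (26, -13)) = 45.8803
d((-18, 0), (-27, -12)) = 15.0
d((-3, -22), (0, -30)) = 8.544
d((-3, -22), (26, -13)) = 30.3645
d((-3, -22), (-27, -12)) = 26.0
d((0, -30), (26, -13)) = 31.0644
d((0, -30), (-27, -12)) = 32.45
d((26, -13), (-27, -12)) = 53.0094

Closest pair: (24, 29) and (28, 25) with distance 5.6569

The closest pair is (24, 29) and (28, 25) with Euclidean distance 5.6569. For 9 points, brute-force pairwise comparison is shown above. For large n, the divide-and-conquer algorithm (sort by x, recurse on halves, check the dividing strip) achieves O(n log n).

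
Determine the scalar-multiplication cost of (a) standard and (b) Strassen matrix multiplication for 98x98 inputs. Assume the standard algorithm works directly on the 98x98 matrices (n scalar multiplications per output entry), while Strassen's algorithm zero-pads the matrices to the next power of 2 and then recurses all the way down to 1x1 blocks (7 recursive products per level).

Matrix multiplication for 98x98 matrices:

Strassen's algorithm requires power-of-2 dimensions. Pad 98x98 to 128x128 (next power of 2).

Standard algorithm: 98^3 = 941192 multiplications
Strassen's algorithm: 7^(log2(128)) = 7^7 = 823543 multiplications
Savings: 941192 - 823543 = 117649 multiplications

Standard: 941192 multiplications (98^3). Strassen: 823543 multiplications (7^7, after padding to 128x128). Strassen reduces 8 recursive multiplications to 7 at each level.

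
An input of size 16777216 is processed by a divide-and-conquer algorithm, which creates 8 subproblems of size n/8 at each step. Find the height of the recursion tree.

For divide and conquer with division factor 8:

Problem sizes at each level:
Level 0: 16777216
Level 1: 2097152
Level 2: 262144
Level 3: 32768
Level 4: 4096
Level 5: 512
Level 6: 64
Level 7: 8
Level 8: 1

The root is level 0 and the size-1 base case is level 8 (the tree spans levels 0 through 8, i.e. 9 levels counting the root), so the depth is the number of divisions: log_8(16777216) = 8

The recursion tree depth is log_8(16777216) = 8. At each level, the problem size is divided by 8, so it takes 8 divisions to reduce to a base case of size 1. The algorithm makes 8 recursive calls at each level.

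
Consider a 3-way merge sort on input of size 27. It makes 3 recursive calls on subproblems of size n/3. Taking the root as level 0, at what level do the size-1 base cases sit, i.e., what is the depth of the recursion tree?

For divide and conquer with division factor 3:

Problem sizes at each level:
Level 0: 27
Level 1: 9
Level 2: 3
Level 3: 1

The root is level 0 and the size-1 base case is level 3 (the tree spans levels 0 through 3, i.e. 4 levels counting the root), so the depth is the number of divisions: log_3(27) = 3

The recursion tree depth is log_3(27) = 3. At each level, the problem size is divided by 3, so it takes 3 divisions to reduce to a base case of size 1. The algorithm makes 3 recursive calls at each level.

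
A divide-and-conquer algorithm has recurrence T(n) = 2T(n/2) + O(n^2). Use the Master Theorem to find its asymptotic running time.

Master Theorem for T(n) = 2T(n/2) + O(n^2):

a = 2, b = 2, c = 2
log_b(a) = log_2(2) = 1.0000

Case 3: c = 2 > log_2(2) = 1.0000
T(n) = O(n^2) = O(n^2)

For T(n) = 2T(n/2) + O(n^2): log_2(2) = 1.0000. This is Case 3 of the Master Theorem (c > log_b(a), work dominated by root), giving O(n^2).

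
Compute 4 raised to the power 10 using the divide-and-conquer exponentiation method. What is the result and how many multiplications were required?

Computing 4^10 by squaring (build up from 4^1; each line after the first costs one multiplication):

4^1 = 4
4^2 = (4^1)^2 = 4^2 = 16
4^4 = (4^2)^2 = 16^2 = 256
4^5 = 4 * 4^4 = 4 * 256 = 1024
4^10 = (4^5)^2 = 1024^2 = 1048576

Result: 1048576
Multiplications needed: 4 (4 lines after 4^1)

4^10 = 1048576. Using exponentiation by squaring, this requires 4 multiplications. The key idea: if the exponent is even, square the half-power; if odd, multiply by the base once.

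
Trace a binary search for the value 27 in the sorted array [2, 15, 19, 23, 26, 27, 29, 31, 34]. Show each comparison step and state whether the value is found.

Binary search for 27 in [2, 15, 19, 23, 26, 27, 29, 31, 34]:

lo=0, hi=8, mid=4, arr[mid]=26 -> 26 < 27, search right half
lo=5, hi=8, mid=6, arr[mid]=29 -> 29 > 27, search left half
lo=5, hi=5, mid=5, arr[mid]=27 -> Found target at index 5!

Binary search finds 27 at index 5 after 3 comparisons. The search repeatedly halves the search space by comparing with the middle element.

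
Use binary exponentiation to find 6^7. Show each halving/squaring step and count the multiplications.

Computing 6^7 by squaring (build up from 6^1; each line after the first costs one multiplication):

6^1 = 6
6^2 = (6^1)^2 = 6^2 = 36
6^3 = 6 * 6^2 = 6 * 36 = 216
6^6 = (6^3)^2 = 216^2 = 46656
6^7 = 6 * 6^6 = 6 * 46656 = 279936

Result: 279936
Multiplications needed: 4 (4 lines after 6^1)

6^7 = 279936. Using exponentiation by squaring, this requires 4 multiplications. The key idea: if the exponent is even, square the half-power; if odd, multiply by the base once.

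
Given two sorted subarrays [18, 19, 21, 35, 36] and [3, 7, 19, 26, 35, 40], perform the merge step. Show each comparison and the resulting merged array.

Merging process:

Compare 18 vs 3: take 3 from right. Merged: [3]
Compare 18 vs 7: take 7 from right. Merged: [3, 7]
Compare 18 vs 19: take 18 from left. Merged: [3, 7, 18]
Compare 19 vs 19: take 19 from left. Merged: [3, 7, 18, 19]
Compare 21 vs 19: take 19 from right. Merged: [3, 7, 18, 19, 19]
Compare 21 vs 26: take 21 from left. Merged: [3, 7, 18, 19, 19, 21]
Compare 35 vs 26: take 26 from right. Merged: [3, 7, 18, 19, 19, 21, 26]
Compare 35 vs 35: take 35 from left. Merged: [3, 7, 18, 19, 19, 21, 26, 35]
Compare 36 vs 35: take 35 from right. Merged: [3, 7, 18, 19, 19, 21, 26, 35, 35]
Compare 36 vs 40: take 36 from left. Merged: [3, 7, 18, 19, 19, 21, 26, 35, 35, 36]
Append remaining from right: [40]. Merged: [3, 7, 18, 19, 19, 21, 26, 35, 35, 36, 40]

Final merged array: [3, 7, 18, 19, 19, 21, 26, 35, 35, 36, 40]
Total comparisons: 10

The merged array is [3, 7, 18, 19, 19, 21, 26, 35, 35, 36, 40], requiring 10 comparisons. The merge step runs in O(n) time where n is the total number of elements.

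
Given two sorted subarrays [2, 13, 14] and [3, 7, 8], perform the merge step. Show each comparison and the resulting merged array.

Merging process:

Compare 2 vs 3: take 2 from left. Merged: [2]
Compare 13 vs 3: take 3 from right. Merged: [2, 3]
Compare 13 vs 7: take 7 from right. Merged: [2, 3, 7]
Compare 13 vs 8: take 8 from right. Merged: [2, 3, 7, 8]
Append remaining from left: [13, 14]. Merged: [2, 3, 7, 8, 13, 14]

Final merged array: [2, 3, 7, 8, 13, 14]
Total comparisons: 4

The merged array is [2, 3, 7, 8, 13, 14], requiring 4 comparisons. The merge step runs in O(n) time where n is the total number of elements.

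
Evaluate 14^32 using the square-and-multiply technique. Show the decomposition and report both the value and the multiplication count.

Computing 14^32 by squaring (build up from 14^1; each line after the first costs one multiplication):

14^1 = 14
14^2 = (14^1)^2 = 14^2 = 196
14^4 = (14^2)^2 = 196^2 = 38416
14^8 = (14^4)^2 = 38416^2 = 1475789056
14^16 = (14^8)^2 = 1475789056^2 = 2177953337809371136
14^32 = (14^16)^2 = 2177953337809371136^2 = 4743480741674980702700443299789930496

Result: 4743480741674980702700443299789930496
Multiplications needed: 5 (5 lines after 14^1)

14^32 = 4743480741674980702700443299789930496. Using exponentiation by squaring, this requires 5 multiplications. The key idea: if the exponent is even, square the half-power; if odd, multiply by the base once.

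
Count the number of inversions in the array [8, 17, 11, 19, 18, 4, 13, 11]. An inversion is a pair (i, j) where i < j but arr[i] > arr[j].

Finding inversions in [8, 17, 11, 19, 18, 4, 13, 11]:

(0, 5): arr[0]=8 > arr[5]=4
(1, 2): arr[1]=17 > arr[2]=11
(1, 5): arr[1]=17 > arr[5]=4
(1, 6): arr[1]=17 > arr[6]=13
(1, 7): arr[1]=17 > arr[7]=11
(2, 5): arr[2]=11 > arr[5]=4
(3, 4): arr[3]=19 > arr[4]=18
(3, 5): arr[3]=19 > arr[5]=4
(3, 6): arr[3]=19 > arr[6]=13
(3, 7): arr[3]=19 > arr[7]=11
(4, 5): arr[4]=18 > arr[5]=4
(4, 6): arr[4]=18 > arr[6]=13
(4, 7): arr[4]=18 > arr[7]=11
(6, 7): arr[6]=13 > arr[7]=11

Total inversions: 14

The array has 14 inversion(s): (0,5), (1,2), (1,5), (1,6), (1,7), (2,5), (3,4), (3,5), (3,6), (3,7), (4,5), (4,6), (4,7), (6,7). Each pair (i,j) satisfies i < j and arr[i] > arr[j].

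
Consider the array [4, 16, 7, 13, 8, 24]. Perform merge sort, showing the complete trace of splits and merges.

Merge sort trace:

Split: [4, 16, 7, 13, 8, 24] -> [4, 16, 7] and [13, 8, 24]
  Split: [4, 16, 7] -> [4] and [16, 7]
    Split: [16, 7] -> [16] and [7]
    Merge: [16] + [7] -> [7, 16]
  Merge: [4] + [7, 16] -> [4, 7, 16]
  Split: [13, 8, 24] -> [13] and [8, 24]
    Split: [8, 24] -> [8] and [24]
    Merge: [8] + [24] -> [8, 24]
  Merge: [13] + [8, 24] -> [8, 13, 24]
Merge: [4, 7, 16] + [8, 13, 24] -> [4, 7, 8, 13, 16, 24]

Final sorted array: [4, 7, 8, 13, 16, 24]

The merge sort proceeds by recursively splitting the array and merging sorted halves.
After all merges, the sorted array is [4, 7, 8, 13, 16, 24].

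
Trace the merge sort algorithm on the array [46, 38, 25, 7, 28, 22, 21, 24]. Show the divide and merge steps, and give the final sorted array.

Merge sort trace:

Split: [46, 38, 25, 7, 28, 22, 21, 24] -> [46, 38, 25, 7] and [28, 22, 21, 24]
  Split: [46, 38, 25, 7] -> [46, 38] and [25, 7]
    Split: [46, 38] -> [46] and [38]
    Merge: [46] + [38] -> [38, 46]
    Split: [25, 7] -> [25] and [7]
    Merge: [25] + [7] -> [7, 25]
  Merge: [38, 46] + [7, 25] -> [7, 25, 38, 46]
  Split: [28, 22, 21, 24] -> [28, 22] and [21, 24]
    Split: [28, 22] -> [28] and [22]
    Merge: [28] + [22] -> [22, 28]
    Split: [21, 24] -> [21] and [24]
    Merge: [21] + [24] -> [21, 24]
  Merge: [22, 28] + [21, 24] -> [21, 22, 24, 28]
Merge: [7, 25, 38, 46] + [21, 22, 24, 28] -> [7, 21, 22, 24, 25, 28, 38, 46]

Final sorted array: [7, 21, 22, 24, 25, 28, 38, 46]

The merge sort proceeds by recursively splitting the array and merging sorted halves.
After all merges, the sorted array is [7, 21, 22, 24, 25, 28, 38, 46].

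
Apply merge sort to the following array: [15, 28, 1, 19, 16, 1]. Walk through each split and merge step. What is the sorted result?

Merge sort trace:

Split: [15, 28, 1, 19, 16, 1] -> [15, 28, 1] and [19, 16, 1]
  Split: [15, 28, 1] -> [15] and [28, 1]
    Split: [28, 1] -> [28] and [1]
    Merge: [28] + [1] -> [1, 28]
  Merge: [15] + [1, 28] -> [1, 15, 28]
  Split: [19, 16, 1] -> [19] and [16, 1]
    Split: [16, 1] -> [16] and [1]
    Merge: [16] + [1] -> [1, 16]
  Merge: [19] + [1, 16] -> [1, 16, 19]
Merge: [1, 15, 28] + [1, 16, 19] -> [1, 1, 15, 16, 19, 28]

Final sorted array: [1, 1, 15, 16, 19, 28]

The merge sort proceeds by recursively splitting the array and merging sorted halves.
After all merges, the sorted array is [1, 1, 15, 16, 19, 28].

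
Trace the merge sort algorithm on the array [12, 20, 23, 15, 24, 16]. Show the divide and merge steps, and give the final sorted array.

Merge sort trace:

Split: [12, 20, 23, 15, 24, 16] -> [12, 20, 23] and [15, 24, 16]
  Split: [12, 20, 23] -> [12] and [20, 23]
    Split: [20, 23] -> [20] and [23]
    Merge: [20] + [23] -> [20, 23]
  Merge: [12] + [20, 23] -> [12, 20, 23]
  Split: [15, 24, 16] -> [15] and [24, 16]
    Split: [24, 16] -> [24] and [16]
    Merge: [24] + [16] -> [16, 24]
  Merge: [15] + [16, 24] -> [15, 16, 24]
Merge: [12, 20, 23] + [15, 16, 24] -> [12, 15, 16, 20, 23, 24]

Final sorted array: [12, 15, 16, 20, 23, 24]

The merge sort proceeds by recursively splitting the array and merging sorted halves.
After all merges, the sorted array is [12, 15, 16, 20, 23, 24].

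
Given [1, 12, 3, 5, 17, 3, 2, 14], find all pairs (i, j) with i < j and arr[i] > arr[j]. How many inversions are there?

Finding inversions in [1, 12, 3, 5, 17, 3, 2, 14]:

(1, 2): arr[1]=12 > arr[2]=3
(1, 3): arr[1]=12 > arr[3]=5
(1, 5): arr[1]=12 > arr[5]=3
(1, 6): arr[1]=12 > arr[6]=2
(2, 6): arr[2]=3 > arr[6]=2
(3, 5): arr[3]=5 > arr[5]=3
(3, 6): arr[3]=5 > arr[6]=2
(4, 5): arr[4]=17 > arr[5]=3
(4, 6): arr[4]=17 > arr[6]=2
(4, 7): arr[4]=17 > arr[7]=14
(5, 6): arr[5]=3 > arr[6]=2

Total inversions: 11

The array has 11 inversion(s): (1,2), (1,3), (1,5), (1,6), (2,6), (3,5), (3,6), (4,5), (4,6), (4,7), (5,6). Each pair (i,j) satisfies i < j and arr[i] > arr[j].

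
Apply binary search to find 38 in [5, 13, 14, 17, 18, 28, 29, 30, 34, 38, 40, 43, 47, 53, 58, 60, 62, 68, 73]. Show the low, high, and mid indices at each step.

Binary search for 38 in [5, 13, 14, 17, 18, 28, 29, 30, 34, 38, 40, 43, 47, 53, 58, 60, 62, 68, 73]:

lo=0, hi=18, mid=9, arr[mid]=38 -> Found target at index 9!

Binary search finds 38 at index 9 after 1 comparisons. The search repeatedly halves the search space by comparing with the middle element.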